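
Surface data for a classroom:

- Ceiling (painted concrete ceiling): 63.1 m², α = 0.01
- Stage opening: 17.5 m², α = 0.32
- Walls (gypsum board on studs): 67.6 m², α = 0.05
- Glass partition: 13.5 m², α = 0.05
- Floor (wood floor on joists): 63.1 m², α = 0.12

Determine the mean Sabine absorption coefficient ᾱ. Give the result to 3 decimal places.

0.079

Total surface area S = 224.8 m².
A = 63.1×0.01 + 17.5×0.32 + 67.6×0.05 + 13.5×0.05 + 63.1×0.12 = 17.858 sabins.
ᾱ = 17.858 / 224.8 = 0.079.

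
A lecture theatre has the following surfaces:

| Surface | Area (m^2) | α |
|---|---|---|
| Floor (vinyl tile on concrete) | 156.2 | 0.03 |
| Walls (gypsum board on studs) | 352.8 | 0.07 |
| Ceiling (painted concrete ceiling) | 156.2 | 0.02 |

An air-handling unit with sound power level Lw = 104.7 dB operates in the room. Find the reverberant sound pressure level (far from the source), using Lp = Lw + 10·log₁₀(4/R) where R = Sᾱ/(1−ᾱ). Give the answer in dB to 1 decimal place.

95.4 dB

Σ(Sᵢαᵢ) = 156.2×0.03 + 352.8×0.07 + 156.2×0.02 = 32.506; total area S = 665.2 m^2.
ᾱ = 0.0489, so room constant R = A/(1−ᾱ) = 34.177 m^2.
Lp = Lw + 10 log₁₀(4/R) = 104.7 -9.32 = 95.4 dB.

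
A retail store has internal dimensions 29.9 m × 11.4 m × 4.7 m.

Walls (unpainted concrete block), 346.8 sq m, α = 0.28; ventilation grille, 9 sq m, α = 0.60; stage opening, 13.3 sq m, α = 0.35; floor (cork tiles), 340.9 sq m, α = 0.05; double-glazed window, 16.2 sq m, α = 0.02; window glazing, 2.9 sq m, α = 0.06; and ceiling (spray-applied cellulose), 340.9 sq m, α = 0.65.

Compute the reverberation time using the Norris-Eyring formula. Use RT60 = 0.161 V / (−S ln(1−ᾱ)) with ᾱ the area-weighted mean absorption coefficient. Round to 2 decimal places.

0.62 s

S = Σ Sᵢ = 1070.0 sq m.
Absorption A = 346.8×0.28 + 9×0.60 + 13.3×0.35 + 340.9×0.05 + 16.2×0.02 + 2.9×0.06 + 340.9×0.65 = 346.287 sabins.
Mean coefficient ᾱ = A/S = 0.3236.
−S·ln(1−ᾱ) = −1070.0 × ln(1 − 0.3236) = 418.339.
V = 29.9 × 11.4 × 4.7 = 1602.042 m³.
T = 0.161·V/[−S·ln(1−ᾱ)] = 0.161·1602.042/418.339 = 0.62 s.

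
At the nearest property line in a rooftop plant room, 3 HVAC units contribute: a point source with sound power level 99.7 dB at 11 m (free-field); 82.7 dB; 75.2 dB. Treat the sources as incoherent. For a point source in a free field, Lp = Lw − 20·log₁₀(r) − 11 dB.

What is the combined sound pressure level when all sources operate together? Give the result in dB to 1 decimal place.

Source at 11 m: Lp = 99.7 − 20·log₁₀(11) − 11 = 67.9 dB.
Sum in the linear (power) domain: Σ 10^(Lᵢ/10) = 10^(67.9/10) + 10^(82.7/10) + 10^(75.2/10) = 2.255e+08.
L_total = 10·log₁₀(2.255e+08) = 83.5 dB.

83.5 dB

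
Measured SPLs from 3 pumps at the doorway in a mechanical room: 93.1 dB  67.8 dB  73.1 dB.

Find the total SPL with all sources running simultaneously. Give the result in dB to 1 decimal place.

Σ 10^(Lᵢ/10) = 2.068e+09.
Combined level = 10 log₁₀(2.068e+09) = 93.2 dB.

93.2 dB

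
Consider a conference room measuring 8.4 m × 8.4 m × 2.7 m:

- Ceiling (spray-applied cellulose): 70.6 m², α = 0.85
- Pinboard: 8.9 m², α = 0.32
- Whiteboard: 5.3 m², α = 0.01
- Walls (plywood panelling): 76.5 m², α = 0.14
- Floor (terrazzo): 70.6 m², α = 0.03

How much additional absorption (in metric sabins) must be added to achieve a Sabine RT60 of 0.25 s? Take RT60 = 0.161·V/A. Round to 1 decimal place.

47.0 sabins

Equivalent absorption area: A₁ = 70.6·0.85 + 8.9·0.32 + 5.3·0.01 + 76.5·0.14 + 70.6·0.03 = 75.739 m².
Target A₂ = 0.161·190.512/0.25 = 122.690 sabins (V = 190.512 m³).
Additional absorption ΔA = 122.690 − 75.739 = 47.0 sabins.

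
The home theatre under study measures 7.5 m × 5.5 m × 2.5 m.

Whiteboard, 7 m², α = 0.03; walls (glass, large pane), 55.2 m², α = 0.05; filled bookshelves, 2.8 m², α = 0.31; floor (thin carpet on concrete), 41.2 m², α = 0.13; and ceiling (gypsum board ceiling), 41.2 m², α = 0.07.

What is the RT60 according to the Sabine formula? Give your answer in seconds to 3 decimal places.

1.375 seconds

A = Σ Sᵢαᵢ = 7*0.03 + 55.2*0.05 + 2.8*0.31 + 41.2*0.13 + 41.2*0.07 = 12.078 sabins.
Room volume: 103.125 m³.
T = 0.161 V/A = 0.161·103.125/12.078 = 1.375 s.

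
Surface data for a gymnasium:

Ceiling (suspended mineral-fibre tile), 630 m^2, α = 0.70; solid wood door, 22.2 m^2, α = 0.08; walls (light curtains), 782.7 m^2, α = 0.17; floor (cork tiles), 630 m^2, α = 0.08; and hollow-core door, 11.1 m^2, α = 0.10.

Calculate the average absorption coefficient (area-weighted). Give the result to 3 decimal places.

S = Σ Sᵢ = 630 + 22.2 + 782.7 + 630 + 11.1 = 2076.0 m^2.
A = 630·0.70 + 22.2·0.08 + 782.7·0.17 + 630·0.08 + 11.1·0.10 = 627.345 sabins.
ᾱ = A/S = 0.302.

0.302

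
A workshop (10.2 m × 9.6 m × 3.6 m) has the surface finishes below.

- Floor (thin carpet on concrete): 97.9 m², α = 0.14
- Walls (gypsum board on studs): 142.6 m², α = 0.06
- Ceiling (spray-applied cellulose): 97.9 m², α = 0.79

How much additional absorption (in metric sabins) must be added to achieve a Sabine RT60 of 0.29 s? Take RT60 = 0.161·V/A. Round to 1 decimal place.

A₁ = Σ Sᵢαᵢ = 97.9·0.14 + 142.6·0.06 + 97.9·0.79 = 99.603 sabins.
Target A₂ = 0.161·352.512/0.29 = 195.705 sabins (V = 352.512 m³).
Additional absorption ΔA = 195.705 − 99.603 = 96.1 sabins.

96.1 sabins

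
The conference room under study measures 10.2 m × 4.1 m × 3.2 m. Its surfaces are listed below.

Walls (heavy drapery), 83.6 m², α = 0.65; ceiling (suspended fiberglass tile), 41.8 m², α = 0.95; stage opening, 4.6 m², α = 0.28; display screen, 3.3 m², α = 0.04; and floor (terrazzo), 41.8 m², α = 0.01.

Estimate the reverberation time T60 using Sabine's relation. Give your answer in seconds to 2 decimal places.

Total absorption A = 83.6·0.65 + 41.8·0.95 + 4.6·0.28 + 3.3·0.04 + 41.8·0.01
  = 54.340 + 39.710 + 1.288 + 0.132 + 0.418 = 95.888 m² sabins.
Volume V = 10.2 × 4.1 × 3.2 = 133.824 m³.
Sabine: RT60 = 0.161 × 133.824 / 95.888 = 0.22 s.

0.22 s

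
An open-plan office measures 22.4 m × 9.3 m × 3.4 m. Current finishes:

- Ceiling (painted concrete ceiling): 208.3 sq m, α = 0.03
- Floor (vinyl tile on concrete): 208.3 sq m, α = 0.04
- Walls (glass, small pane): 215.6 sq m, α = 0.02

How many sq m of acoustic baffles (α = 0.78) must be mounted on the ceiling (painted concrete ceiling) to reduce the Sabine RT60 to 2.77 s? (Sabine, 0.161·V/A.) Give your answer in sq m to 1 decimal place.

Summing Sᵢαᵢ: 6.249 + 8.332 + 4.312 → A₁ = 18.893 sabins.
V = 708.288 m³. Target absorption A₂ = 0.161 × 708.288 / 2.77 = 41.168 sabins.
Absorption to add: 41.168 − 18.893 = 22.275 sabins.
Net gain per sq m: Δα = 0.78 − 0.03 = 0.75.
Area = ΔA/Δα = 22.275/0.75 = 29.7 sq m.

29.7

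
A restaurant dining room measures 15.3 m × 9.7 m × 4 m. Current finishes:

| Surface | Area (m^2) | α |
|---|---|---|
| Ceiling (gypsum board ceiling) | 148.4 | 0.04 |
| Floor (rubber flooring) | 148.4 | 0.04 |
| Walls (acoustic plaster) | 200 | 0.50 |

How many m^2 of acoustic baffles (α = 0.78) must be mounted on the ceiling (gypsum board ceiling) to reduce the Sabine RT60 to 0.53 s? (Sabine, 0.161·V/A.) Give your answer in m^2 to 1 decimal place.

92.5

A₁ = Σ Sᵢαᵢ = 148.4*0.04 + 148.4*0.04 + 200*0.50 = 111.872 sabins.
Required A₂ = 0.161·593.64/0.53 = 180.332 sabins.
Absorption to add: 180.332 − 111.872 = 68.460 sabins.
Each m^2 of panel replacing the ceiling (gypsum board ceiling) adds (0.78 − 0.04) = 0.74 sabins.
Area = ΔA/Δα = 68.460/0.74 = 92.5 m^2.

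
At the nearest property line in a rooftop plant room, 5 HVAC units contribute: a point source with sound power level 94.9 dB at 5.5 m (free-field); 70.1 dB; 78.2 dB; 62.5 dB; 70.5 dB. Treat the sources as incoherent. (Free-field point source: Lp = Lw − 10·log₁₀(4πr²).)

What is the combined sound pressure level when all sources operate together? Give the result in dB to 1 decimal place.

Source at 5.5 m: Lp = 94.9 − 10·log₁₀(4π·5.5²) = 94.9 − 10·log₁₀(380.133) = 69.1 dB.
Converting to relative power and adding: 10^(69.1/10) + 10^(70.1/10) + 10^(78.2/10) + 10^(62.5/10) + 10^(70.5/10) = 9.743e+07.
Back to dB: 10·log₁₀ Σ = 79.9 dB.

79.9 dB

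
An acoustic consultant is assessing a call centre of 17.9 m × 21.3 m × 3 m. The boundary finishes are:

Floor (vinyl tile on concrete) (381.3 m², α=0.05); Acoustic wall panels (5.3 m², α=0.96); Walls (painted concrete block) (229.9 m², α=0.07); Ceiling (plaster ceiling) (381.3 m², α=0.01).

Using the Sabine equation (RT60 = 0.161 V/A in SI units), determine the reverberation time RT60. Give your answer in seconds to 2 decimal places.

4.18 s

A = Σ Sᵢαᵢ = 381.3×0.05 + 5.3×0.96 + 229.9×0.07 + 381.3×0.01 = 44.059 sabins.
Volume V = 17.9 × 21.3 × 3 = 1143.81 m³.
T = 0.161 V/A = 0.161·1143.81/44.059 = 4.18 s.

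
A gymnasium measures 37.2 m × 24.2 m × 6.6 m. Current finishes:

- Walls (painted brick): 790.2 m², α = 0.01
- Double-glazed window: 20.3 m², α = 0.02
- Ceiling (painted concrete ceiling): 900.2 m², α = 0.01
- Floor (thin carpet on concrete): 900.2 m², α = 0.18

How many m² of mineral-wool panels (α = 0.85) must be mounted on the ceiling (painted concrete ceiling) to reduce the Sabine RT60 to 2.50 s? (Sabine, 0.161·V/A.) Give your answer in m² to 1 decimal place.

Equivalent absorption area: A₁ = 790.2·0.01 + 20.3·0.02 + 900.2·0.01 + 900.2·0.18 = 179.346 m².
Required A₂ = 0.161·5941.584/2.50 = 382.638 sabins.
Absorption to add: 382.638 − 179.346 = 203.292 sabins.
Net gain per m²: Δα = 0.85 − 0.01 = 0.84.
Panel area = 203.292 / 0.84 = 242.0 m².

242.0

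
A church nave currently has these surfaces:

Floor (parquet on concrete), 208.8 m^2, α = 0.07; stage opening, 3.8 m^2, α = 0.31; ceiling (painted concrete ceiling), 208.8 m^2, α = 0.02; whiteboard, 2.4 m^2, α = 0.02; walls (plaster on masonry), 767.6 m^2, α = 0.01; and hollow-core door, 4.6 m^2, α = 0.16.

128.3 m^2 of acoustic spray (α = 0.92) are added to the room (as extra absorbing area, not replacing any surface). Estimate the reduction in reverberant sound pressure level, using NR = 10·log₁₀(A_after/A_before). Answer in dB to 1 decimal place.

Total absorption A_before = 208.8·0.07 + 3.8·0.31 + 208.8·0.02 + 2.4·0.02 + 767.6·0.01 + 4.6·0.16
  = 14.616 + 1.178 + 4.176 + 0.048 + 7.676 + 0.736 = 28.430 m^2 sabins.
Added absorption = 128.3 × 0.92 = 118.036 sabins.
New total A_after = 146.466 sabins.
Reduction = 10 log₁₀(A_after/A_before) = 10 log₁₀(5.1518) = 7.1 dB.

7.1 dB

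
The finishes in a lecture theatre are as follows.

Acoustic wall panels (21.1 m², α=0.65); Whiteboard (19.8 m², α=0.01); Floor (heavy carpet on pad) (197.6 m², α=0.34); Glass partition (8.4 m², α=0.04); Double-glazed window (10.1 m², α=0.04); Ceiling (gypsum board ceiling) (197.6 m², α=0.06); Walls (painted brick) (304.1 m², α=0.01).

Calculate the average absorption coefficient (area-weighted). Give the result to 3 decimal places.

Total surface area S = 758.7 m².
Weighted sum Σ Sα = 96.734.
ᾱ = A/S = 0.127.

0.127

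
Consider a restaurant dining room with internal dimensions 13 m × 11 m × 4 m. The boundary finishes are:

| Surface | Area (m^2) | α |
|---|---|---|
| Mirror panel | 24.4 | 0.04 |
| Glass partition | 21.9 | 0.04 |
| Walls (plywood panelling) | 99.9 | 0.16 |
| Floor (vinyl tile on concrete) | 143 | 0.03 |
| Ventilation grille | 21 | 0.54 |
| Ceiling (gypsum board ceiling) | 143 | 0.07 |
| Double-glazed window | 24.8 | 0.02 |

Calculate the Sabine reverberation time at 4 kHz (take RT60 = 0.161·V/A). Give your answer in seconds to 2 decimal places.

Summing Sᵢαᵢ: 0.976 + 0.876 + 15.984 + 4.290 + 11.340 + 10.010 + 0.496 → A = 43.972 sabins.
V = 13·11·4 = 572 m³.
T = 0.161 V/A = 0.161·572/43.972 = 2.09 s.

2.09 sec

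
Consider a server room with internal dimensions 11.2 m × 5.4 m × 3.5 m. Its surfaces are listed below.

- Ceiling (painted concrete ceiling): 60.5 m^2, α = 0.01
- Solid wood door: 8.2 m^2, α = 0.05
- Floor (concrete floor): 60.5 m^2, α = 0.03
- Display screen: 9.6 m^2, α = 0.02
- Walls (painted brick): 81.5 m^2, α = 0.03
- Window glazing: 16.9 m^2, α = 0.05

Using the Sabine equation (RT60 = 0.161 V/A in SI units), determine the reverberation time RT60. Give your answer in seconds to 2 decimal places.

5.40 sec

A = Σ Sᵢαᵢ = 60.5·0.01 + 8.2·0.05 + 60.5·0.03 + 9.6·0.02 + 81.5·0.03 + 16.9·0.05 = 6.312 sabins.
Volume V = 11.2 × 5.4 × 3.5 = 211.68 m³.
RT60 = 0.161 · V / A = 0.161 × 211.68 / 6.312 = 5.40 s.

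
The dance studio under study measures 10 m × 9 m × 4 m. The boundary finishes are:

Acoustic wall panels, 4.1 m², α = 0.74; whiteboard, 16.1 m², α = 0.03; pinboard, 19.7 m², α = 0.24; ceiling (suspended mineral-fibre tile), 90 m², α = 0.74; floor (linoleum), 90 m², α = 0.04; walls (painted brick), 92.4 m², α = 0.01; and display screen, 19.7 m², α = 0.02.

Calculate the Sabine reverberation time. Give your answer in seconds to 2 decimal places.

Summing Sᵢαᵢ: 3.034 + 0.483 + 4.728 + 66.600 + 3.600 + 0.924 + 0.394 → A = 79.763 sabins.
Volume V = 10 × 9 × 4 = 360 m³.
RT60 = 0.161 · V / A = 0.161 × 360 / 79.763 = 0.73 s.

0.73 s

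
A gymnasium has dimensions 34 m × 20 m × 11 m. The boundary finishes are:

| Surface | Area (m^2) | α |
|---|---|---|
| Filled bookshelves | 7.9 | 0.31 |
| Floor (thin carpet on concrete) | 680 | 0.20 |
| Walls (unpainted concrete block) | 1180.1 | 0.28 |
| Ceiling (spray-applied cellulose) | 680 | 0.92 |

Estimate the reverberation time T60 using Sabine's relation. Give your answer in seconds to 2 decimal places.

1.10 sec

Summing Sᵢαᵢ: 2.449 + 136.000 + 330.428 + 625.600 → A = 1094.477 sabins.
Volume V = 34 × 20 × 11 = 7480 m³.
RT60 = 0.161 · V / A = 0.161 × 7480 / 1094.477 = 1.10 s.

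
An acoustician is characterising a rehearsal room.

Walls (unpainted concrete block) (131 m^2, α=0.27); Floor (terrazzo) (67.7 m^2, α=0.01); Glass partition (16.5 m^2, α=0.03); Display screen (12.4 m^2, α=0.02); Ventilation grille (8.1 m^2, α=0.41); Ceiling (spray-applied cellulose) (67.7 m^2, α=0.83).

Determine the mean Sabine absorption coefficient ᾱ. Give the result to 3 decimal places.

0.317

Total surface area S = 303.4 m^2.
Σ(Sᵢαᵢ) = 131·0.27 + 67.7·0.01 + 16.5·0.03 + 12.4·0.02 + 8.1·0.41 + 67.7·0.83 = 96.302.
ᾱ = 96.302 / 303.4 = 0.317.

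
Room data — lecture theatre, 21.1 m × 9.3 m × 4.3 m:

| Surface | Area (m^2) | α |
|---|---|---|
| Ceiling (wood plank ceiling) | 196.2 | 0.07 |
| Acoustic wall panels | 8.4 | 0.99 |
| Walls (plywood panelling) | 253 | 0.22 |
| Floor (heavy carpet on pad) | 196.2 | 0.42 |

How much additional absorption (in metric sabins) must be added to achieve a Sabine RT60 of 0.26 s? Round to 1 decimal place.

362.4 sabins

Total absorption A₁ = 196.2×0.07 + 8.4×0.99 + 253×0.22 + 196.2×0.42
  = 13.734 + 8.316 + 55.660 + 82.404 = 160.114 m^2 sabins.
Target A₂ = 0.161·843.789/0.26 = 522.500 sabins (V = 843.789 m³).
Additional absorption ΔA = 522.500 − 160.114 = 362.4 sabins.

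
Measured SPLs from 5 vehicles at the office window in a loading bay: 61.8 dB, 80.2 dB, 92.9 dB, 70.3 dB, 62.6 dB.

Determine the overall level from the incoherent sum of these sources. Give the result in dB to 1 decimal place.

Sum in the linear (power) domain: Σ 10^(Lᵢ/10) = 10^(61.8/10) + 10^(80.2/10) + 10^(92.9/10) + 10^(70.3/10) + 10^(62.6/10) = 2.069e+09.
L_total = 10·log₁₀(2.069e+09) = 93.2 dB.

93.2 dB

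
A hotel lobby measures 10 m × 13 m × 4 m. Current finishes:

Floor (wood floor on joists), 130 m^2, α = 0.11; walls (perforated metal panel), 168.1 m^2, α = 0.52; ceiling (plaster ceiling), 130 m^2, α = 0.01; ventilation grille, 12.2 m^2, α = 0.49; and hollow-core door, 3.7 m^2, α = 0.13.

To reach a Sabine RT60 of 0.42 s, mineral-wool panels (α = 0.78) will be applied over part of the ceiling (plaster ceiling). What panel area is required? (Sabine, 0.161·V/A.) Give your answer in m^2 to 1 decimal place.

116.7

Total absorption A₁ = 130×0.11 + 168.1×0.52 + 130×0.01 + 12.2×0.49 + 3.7×0.13
  = 14.300 + 87.412 + 1.300 + 5.978 + 0.481 = 109.471 m^2 sabins.
V = 520 m³. Target absorption A₂ = 0.161 × 520 / 0.42 = 199.333 sabins.
ΔA needed = 199.333 − 109.471 = 89.862 sabins.
Each m^2 of panel replacing the ceiling (plaster ceiling) adds (0.78 − 0.01) = 0.77 sabins.
Panel area = 89.862 / 0.77 = 116.7 m^2.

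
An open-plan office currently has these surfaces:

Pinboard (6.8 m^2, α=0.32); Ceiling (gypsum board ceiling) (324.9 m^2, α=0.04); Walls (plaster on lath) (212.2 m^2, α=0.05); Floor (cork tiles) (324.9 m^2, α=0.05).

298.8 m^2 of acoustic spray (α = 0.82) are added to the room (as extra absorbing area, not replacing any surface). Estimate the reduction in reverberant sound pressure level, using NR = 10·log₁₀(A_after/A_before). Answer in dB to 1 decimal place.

8.3 dB

Equivalent absorption area: A_before = 6.8*0.32 + 324.9*0.04 + 212.2*0.05 + 324.9*0.05 = 42.027 m^2.
Added absorption = 298.8 × 0.82 = 245.016 sabins.
New total A_after = 287.043 sabins.
NR = 10·log₁₀(287.043/42.027) = 8.3 dB.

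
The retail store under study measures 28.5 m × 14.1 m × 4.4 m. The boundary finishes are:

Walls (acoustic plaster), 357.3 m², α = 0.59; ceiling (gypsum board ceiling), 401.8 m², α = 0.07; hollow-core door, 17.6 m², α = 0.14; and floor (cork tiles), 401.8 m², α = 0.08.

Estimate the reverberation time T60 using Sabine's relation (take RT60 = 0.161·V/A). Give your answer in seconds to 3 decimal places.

Equivalent absorption area: A = 357.3×0.59 + 401.8×0.07 + 17.6×0.14 + 401.8×0.08 = 273.541 m².
V = 28.5·14.1·4.4 = 1768.14 m³.
Sabine: RT60 = 0.161 × 1768.14 / 273.541 = 1.041 s.

1.041 s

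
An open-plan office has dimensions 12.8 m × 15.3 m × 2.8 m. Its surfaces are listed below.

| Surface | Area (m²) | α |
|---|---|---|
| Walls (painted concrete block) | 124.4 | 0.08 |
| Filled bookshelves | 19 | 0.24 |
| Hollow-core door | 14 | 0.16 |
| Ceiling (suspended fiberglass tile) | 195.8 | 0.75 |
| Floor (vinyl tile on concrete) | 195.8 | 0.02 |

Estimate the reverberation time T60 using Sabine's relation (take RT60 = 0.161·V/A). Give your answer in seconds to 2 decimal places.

A = Σ Sᵢαᵢ = 124.4*0.08 + 19*0.24 + 14*0.16 + 195.8*0.75 + 195.8*0.02 = 167.518 sabins.
Room volume: 548.352 m³.
RT60 = 0.161 · V / A = 0.161 × 548.352 / 167.518 = 0.53 s.

0.53 s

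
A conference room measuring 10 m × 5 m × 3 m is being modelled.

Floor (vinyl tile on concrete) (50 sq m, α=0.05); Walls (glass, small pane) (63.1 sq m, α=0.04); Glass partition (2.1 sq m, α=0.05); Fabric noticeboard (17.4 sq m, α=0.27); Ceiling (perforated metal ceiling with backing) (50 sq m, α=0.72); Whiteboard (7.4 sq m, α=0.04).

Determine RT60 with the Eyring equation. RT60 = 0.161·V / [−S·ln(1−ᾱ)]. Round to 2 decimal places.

Total surface area S = 50 + 63.1 + 2.1 + 17.4 + 50 + 7.4 = 190.0 sq m.
Σ(Sᵢαᵢ) = 50·0.05 + 63.1·0.04 + 2.1·0.05 + 17.4·0.27 + 50·0.72 + 7.4·0.04 = 46.123.
Mean coefficient ᾱ = A/S = 0.2428.
Eyring denominator: −S ln(1−ᾱ) = 52.844.
V = 10 × 5 × 3 = 150 m³.
RT60 = 0.161 × 150 / 52.844 = 0.46 s.

0.46 sec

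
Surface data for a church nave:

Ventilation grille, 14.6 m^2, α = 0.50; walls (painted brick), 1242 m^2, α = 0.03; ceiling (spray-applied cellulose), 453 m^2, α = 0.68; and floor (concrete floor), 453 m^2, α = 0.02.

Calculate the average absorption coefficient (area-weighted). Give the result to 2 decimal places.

0.17

Total surface area S = 2162.6 m^2.
Σ(Sᵢαᵢ) = 14.6×0.50 + 1242×0.03 + 453×0.68 + 453×0.02 = 361.660.
ᾱ = 361.660 / 2162.6 = 0.17.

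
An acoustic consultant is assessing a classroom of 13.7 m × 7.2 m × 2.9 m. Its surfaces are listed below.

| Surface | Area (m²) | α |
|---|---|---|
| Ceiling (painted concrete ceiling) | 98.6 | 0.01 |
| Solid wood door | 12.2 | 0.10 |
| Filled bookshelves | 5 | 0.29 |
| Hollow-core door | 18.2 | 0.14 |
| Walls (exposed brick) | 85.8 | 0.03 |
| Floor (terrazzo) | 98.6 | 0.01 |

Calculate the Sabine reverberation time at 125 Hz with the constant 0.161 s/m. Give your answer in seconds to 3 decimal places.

Equivalent absorption area: A = 98.6·0.01 + 12.2·0.10 + 5·0.29 + 18.2·0.14 + 85.8·0.03 + 98.6·0.01 = 9.764 m².
V = 13.7·7.2·2.9 = 286.056 m³.
T = 0.161 V/A = 0.161·286.056/9.764 = 4.717 s.

4.717 s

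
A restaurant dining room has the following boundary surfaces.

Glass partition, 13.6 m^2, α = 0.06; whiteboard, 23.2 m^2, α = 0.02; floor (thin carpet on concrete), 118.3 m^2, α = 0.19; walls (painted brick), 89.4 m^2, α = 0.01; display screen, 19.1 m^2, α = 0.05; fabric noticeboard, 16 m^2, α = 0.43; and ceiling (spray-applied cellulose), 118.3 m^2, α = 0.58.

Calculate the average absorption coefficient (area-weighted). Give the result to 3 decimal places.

S = Σ Sᵢ = 13.6 + 23.2 + 118.3 + 89.4 + 19.1 + 16 + 118.3 = 397.9 m^2.
A = 13.6*0.06 + 23.2*0.02 + 118.3*0.19 + 89.4*0.01 + 19.1*0.05 + 16*0.43 + 118.3*0.58 = 101.100 sabins.
ᾱ = A/S = 0.254.

0.254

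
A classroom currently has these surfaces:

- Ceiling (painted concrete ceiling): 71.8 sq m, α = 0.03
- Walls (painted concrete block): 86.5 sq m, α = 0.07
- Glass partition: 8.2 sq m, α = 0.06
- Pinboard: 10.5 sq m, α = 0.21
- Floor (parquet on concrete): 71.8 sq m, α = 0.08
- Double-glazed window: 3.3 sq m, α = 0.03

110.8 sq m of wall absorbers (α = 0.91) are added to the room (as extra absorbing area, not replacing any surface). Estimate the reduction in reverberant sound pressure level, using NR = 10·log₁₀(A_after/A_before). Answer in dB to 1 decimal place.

8.5 dB

Total absorption A_before = 71.8*0.03 + 86.5*0.07 + 8.2*0.06 + 10.5*0.21 + 71.8*0.08 + 3.3*0.03
  = 2.154 + 6.055 + 0.492 + 2.205 + 5.744 + 0.099 = 16.749 sq m sabins.
Added absorption = 110.8 × 0.91 = 100.828 sabins.
A_after = 16.749 + 100.828 = 117.577 sabins.
NR = 10·log₁₀(117.577/16.749) = 8.5 dB.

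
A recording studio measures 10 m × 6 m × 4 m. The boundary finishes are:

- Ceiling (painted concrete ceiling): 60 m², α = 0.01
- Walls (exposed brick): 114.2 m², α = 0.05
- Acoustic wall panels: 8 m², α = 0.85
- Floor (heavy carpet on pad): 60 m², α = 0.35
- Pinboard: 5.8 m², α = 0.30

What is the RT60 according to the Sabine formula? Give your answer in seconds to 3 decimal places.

1.078 seconds

A = Σ Sᵢαᵢ = 60*0.01 + 114.2*0.05 + 8*0.85 + 60*0.35 + 5.8*0.30 = 35.850 sabins.
Volume V = 10 × 6 × 4 = 240 m³.
RT60 = 0.161 · V / A = 0.161 × 240 / 35.850 = 1.078 s.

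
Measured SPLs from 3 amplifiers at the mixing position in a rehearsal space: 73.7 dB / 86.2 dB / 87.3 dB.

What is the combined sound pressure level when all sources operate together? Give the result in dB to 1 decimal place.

Σ 10^(Lᵢ/10) = 9.773e+08.
L_total = 10·log₁₀(9.773e+08) = 89.9 dB.

89.9 dB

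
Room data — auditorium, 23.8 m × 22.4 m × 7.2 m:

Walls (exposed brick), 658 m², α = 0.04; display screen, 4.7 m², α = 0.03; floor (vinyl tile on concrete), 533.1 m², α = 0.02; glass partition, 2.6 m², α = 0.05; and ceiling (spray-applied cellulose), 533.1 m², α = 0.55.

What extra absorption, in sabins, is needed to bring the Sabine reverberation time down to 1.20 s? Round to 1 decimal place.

184.5 sabins

Total absorption A₁ = 658*0.04 + 4.7*0.03 + 533.1*0.02 + 2.6*0.05 + 533.1*0.55
  = 26.320 + 0.141 + 10.662 + 0.130 + 293.205 = 330.458 m² sabins.
Target A₂ = 0.161·3838.464/1.20 = 514.994 sabins (V = 3838.464 m³).
Shortfall: 514.994 − 330.458 = 184.5 sabins.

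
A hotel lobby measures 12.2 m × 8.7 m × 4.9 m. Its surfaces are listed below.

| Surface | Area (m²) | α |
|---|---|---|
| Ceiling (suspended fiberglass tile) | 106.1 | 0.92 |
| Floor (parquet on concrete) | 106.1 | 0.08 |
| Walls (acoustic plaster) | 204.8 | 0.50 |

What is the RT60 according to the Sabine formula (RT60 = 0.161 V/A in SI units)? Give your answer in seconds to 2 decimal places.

A = Σ Sᵢαᵢ = 106.1*0.92 + 106.1*0.08 + 204.8*0.50 = 208.500 sabins.
Volume V = 12.2 × 8.7 × 4.9 = 520.086 m³.
RT60 = 0.161 · V / A = 0.161 × 520.086 / 208.500 = 0.40 s.

0.40 s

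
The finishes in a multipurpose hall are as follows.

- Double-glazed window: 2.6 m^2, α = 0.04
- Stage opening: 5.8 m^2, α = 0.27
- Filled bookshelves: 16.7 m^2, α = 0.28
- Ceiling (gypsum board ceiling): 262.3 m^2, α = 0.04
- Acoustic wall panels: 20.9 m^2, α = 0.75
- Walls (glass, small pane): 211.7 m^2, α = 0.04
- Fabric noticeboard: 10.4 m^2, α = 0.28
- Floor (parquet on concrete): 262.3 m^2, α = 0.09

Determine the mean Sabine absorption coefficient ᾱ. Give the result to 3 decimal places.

0.085

Total surface area S = 792.7 m^2.
Weighted sum Σ Sα = 67.500.
ᾱ = 67.500 / 792.7 = 0.085.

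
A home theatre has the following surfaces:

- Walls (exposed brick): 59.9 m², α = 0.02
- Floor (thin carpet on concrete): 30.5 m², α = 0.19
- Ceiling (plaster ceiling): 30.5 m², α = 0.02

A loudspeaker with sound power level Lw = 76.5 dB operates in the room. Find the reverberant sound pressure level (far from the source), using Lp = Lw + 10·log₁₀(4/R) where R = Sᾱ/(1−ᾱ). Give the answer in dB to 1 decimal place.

73.4 dB

Σ(Sᵢαᵢ) = 59.9·0.02 + 30.5·0.19 + 30.5·0.02 = 7.603; total area S = 120.9 m².
ᾱ = 0.0629, so room constant R = A/(1−ᾱ) = 8.113 m².
Lp = 76.5 + 10·log₁₀(4/8.113) = 76.5 + (-3.07) = 73.4 dB.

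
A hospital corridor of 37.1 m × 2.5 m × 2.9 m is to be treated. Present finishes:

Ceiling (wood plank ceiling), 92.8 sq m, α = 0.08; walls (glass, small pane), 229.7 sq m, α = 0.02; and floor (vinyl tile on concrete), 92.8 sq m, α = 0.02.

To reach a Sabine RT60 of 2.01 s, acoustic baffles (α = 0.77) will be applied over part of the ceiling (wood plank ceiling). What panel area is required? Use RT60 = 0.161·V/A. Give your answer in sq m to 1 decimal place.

A₁ = Σ Sᵢαᵢ = 92.8·0.08 + 229.7·0.02 + 92.8·0.02 = 13.874 sabins.
V = 268.975 m³. Target absorption A₂ = 0.161 × 268.975 / 2.01 = 21.545 sabins.
ΔA needed = 21.545 − 13.874 = 7.671 sabins.
Each sq m of panel replacing the ceiling (wood plank ceiling) adds (0.77 − 0.08) = 0.69 sabins.
Area = ΔA/Δα = 7.671/0.69 = 11.1 sq m.

11.1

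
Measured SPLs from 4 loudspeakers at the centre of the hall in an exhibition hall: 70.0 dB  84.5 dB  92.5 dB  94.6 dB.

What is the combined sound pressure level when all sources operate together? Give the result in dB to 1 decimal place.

96.9 dB

Converting to relative power and adding: 10^(70.0/10) + 10^(84.5/10) + 10^(92.5/10) + 10^(94.6/10) = 4.954e+09.
Combined level = 10 log₁₀(4.954e+09) = 96.9 dB.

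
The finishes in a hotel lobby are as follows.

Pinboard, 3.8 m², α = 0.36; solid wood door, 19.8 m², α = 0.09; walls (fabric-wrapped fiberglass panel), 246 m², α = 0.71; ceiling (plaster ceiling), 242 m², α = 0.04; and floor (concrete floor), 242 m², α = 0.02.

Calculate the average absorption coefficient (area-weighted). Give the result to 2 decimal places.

S = Σ Sᵢ = 3.8 + 19.8 + 246 + 242 + 242 = 753.6 m².
Weighted sum Σ Sα = 192.330.
ᾱ = 192.330 / 753.6 = 0.26.

0.26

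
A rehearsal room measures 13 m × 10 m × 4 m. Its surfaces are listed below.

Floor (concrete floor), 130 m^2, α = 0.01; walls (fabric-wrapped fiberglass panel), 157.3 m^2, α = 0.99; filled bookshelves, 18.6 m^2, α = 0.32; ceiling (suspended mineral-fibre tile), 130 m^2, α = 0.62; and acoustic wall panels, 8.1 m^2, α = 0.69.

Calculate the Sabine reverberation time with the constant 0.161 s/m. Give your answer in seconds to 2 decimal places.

0.34 sec

Total absorption A = 130·0.01 + 157.3·0.99 + 18.6·0.32 + 130·0.62 + 8.1·0.69
  = 1.300 + 155.727 + 5.952 + 80.600 + 5.589 = 249.168 m^2 sabins.
Room volume: 520 m³.
T = 0.161 V/A = 0.161·520/249.168 = 0.34 s.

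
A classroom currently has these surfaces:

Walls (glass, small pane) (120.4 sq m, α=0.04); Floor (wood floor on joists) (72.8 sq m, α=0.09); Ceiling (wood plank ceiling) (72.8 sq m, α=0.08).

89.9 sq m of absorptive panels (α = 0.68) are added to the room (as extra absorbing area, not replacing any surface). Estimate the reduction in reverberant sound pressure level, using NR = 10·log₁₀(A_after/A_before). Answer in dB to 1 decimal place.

6.6 dB

Summing Sᵢαᵢ: 4.816 + 6.552 + 5.824 → A_before = 17.192 sabins.
Treatment contributes 89.9·0.68 = 61.132 sabins.
A_after = 17.192 + 61.132 = 78.324 sabins.
NR = 10·log₁₀(78.324/17.192) = 6.6 dB.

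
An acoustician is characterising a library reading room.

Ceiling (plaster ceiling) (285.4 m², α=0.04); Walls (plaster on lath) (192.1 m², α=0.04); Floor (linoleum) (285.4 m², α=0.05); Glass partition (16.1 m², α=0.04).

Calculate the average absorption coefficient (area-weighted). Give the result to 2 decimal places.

S = Σ Sᵢ = 285.4 + 192.1 + 285.4 + 16.1 = 779.0 m².
Σ(Sᵢαᵢ) = 285.4×0.04 + 192.1×0.04 + 285.4×0.05 + 16.1×0.04 = 34.014.
ᾱ = 34.014 / 779.0 = 0.04.

0.04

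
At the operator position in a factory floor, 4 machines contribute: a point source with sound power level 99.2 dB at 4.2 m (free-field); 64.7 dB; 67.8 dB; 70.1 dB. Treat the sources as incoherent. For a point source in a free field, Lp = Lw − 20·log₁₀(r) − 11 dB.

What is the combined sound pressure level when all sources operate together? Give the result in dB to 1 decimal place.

Source at 4.2 m: Lp = 99.2 − 20·log₁₀(4.2) − 11 = 75.7 dB.
Converting to relative power and adding: 10^(75.7/10) + 10^(64.7/10) + 10^(67.8/10) + 10^(70.1/10) = 5.636e+07.
L_total = 10·log₁₀(5.636e+07) = 77.5 dB.

77.5 dB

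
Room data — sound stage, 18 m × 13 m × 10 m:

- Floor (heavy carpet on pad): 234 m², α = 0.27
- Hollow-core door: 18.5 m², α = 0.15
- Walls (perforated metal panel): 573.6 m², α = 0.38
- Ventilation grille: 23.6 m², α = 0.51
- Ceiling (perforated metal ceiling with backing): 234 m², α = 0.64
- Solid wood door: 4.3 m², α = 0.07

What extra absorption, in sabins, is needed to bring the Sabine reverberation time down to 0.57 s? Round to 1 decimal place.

Equivalent absorption area: A₁ = 234×0.27 + 18.5×0.15 + 573.6×0.38 + 23.6×0.51 + 234×0.64 + 4.3×0.07 = 446.020 m².
V = 2340 m³. Required absorption A₂ = 0.161 × 2340 / 0.57 = 660.947 sabins.
Additional absorption ΔA = 660.947 − 446.020 = 214.9 sabins.

214.9 sabins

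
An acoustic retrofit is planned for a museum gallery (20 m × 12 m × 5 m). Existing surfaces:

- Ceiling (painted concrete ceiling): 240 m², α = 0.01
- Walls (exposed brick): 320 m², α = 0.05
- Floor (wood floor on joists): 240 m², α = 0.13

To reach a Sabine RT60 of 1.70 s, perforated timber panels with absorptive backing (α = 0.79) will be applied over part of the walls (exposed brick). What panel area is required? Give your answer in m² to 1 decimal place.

Summing Sᵢαᵢ: 2.400 + 16.000 + 31.200 → A₁ = 49.600 sabins.
V = 1200 m³. Target absorption A₂ = 0.161 × 1200 / 1.70 = 113.647 sabins.
Absorption to add: 113.647 − 49.600 = 64.047 sabins.
Each m² of panel replacing the walls (exposed brick) adds (0.79 − 0.05) = 0.74 sabins.
Area = ΔA/Δα = 64.047/0.74 = 86.6 m².

86.6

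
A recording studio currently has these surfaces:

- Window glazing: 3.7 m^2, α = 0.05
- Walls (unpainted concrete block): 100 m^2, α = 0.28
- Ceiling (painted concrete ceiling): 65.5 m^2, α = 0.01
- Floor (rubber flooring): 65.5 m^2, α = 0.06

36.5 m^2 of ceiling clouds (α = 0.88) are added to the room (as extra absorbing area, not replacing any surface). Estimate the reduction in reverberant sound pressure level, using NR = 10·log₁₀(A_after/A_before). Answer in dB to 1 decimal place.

Total absorption A_before = 3.7·0.05 + 100·0.28 + 65.5·0.01 + 65.5·0.06
  = 0.185 + 28.000 + 0.655 + 3.930 = 32.770 m^2 sabins.
Added absorption = 36.5 × 0.88 = 32.120 sabins.
A_after = 32.770 + 32.120 = 64.890 sabins.
NR = 10·log₁₀(64.890/32.770) = 3.0 dB.

3.0 dB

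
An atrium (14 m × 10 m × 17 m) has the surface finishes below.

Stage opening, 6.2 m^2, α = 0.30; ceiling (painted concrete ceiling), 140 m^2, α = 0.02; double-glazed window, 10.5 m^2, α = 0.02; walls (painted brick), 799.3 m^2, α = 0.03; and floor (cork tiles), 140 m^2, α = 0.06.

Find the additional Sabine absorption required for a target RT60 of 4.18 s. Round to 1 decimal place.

54.4 sabins

Equivalent absorption area: A₁ = 6.2×0.30 + 140×0.02 + 10.5×0.02 + 799.3×0.03 + 140×0.06 = 37.249 m^2.
For T = 4.18 s, need A₂ = 0.161·V/T = 0.161·2380/4.18 = 91.670 sabins.
Shortfall: 91.670 − 37.249 = 54.4 sabins.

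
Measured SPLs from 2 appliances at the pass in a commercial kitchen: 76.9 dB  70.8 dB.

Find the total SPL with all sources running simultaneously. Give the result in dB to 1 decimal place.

Converting to relative power and adding: 10^(76.9/10) + 10^(70.8/10) = 6.1e+07.
Back to dB: 10·log₁₀ Σ = 77.9 dB.

77.9 dB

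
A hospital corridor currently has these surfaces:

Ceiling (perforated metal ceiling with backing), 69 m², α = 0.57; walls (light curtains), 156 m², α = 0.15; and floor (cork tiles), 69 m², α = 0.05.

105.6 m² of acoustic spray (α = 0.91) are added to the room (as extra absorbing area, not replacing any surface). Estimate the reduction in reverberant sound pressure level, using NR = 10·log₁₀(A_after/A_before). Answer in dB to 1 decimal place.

3.9 dB

Summing Sᵢαᵢ: 39.330 + 23.400 + 3.450 → A_before = 66.180 sabins.
Added absorption = 105.6 × 0.91 = 96.096 sabins.
New total A_after = 162.276 sabins.
NR = 10·log₁₀(162.276/66.180) = 3.9 dB.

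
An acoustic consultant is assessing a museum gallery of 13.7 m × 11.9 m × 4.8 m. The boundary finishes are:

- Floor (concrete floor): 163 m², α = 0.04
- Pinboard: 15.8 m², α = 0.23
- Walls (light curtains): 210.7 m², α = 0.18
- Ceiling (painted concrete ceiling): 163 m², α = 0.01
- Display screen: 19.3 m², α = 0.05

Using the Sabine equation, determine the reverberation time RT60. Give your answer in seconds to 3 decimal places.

Total absorption A = 163·0.04 + 15.8·0.23 + 210.7·0.18 + 163·0.01 + 19.3·0.05
  = 6.520 + 3.634 + 37.926 + 1.630 + 0.965 = 50.675 m² sabins.
V = 13.7·11.9·4.8 = 782.544 m³.
Sabine: RT60 = 0.161 × 782.544 / 50.675 = 2.486 s.

2.486 s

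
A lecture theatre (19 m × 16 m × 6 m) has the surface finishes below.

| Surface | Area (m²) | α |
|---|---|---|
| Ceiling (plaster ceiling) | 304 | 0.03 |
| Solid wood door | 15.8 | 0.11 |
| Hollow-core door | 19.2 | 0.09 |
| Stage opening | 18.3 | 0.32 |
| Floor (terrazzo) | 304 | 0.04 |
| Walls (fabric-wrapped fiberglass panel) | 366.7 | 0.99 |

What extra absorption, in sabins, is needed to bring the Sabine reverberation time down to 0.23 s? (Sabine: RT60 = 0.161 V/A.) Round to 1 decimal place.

883.2 sabins

Summing Sᵢαᵢ: 9.120 + 1.738 + 1.728 + 5.856 + 12.160 + 363.033 → A₁ = 393.635 sabins.
Target A₂ = 0.161·1824/0.23 = 1276.800 sabins (V = 1824 m³).
Shortfall: 1276.800 − 393.635 = 883.2 sabins.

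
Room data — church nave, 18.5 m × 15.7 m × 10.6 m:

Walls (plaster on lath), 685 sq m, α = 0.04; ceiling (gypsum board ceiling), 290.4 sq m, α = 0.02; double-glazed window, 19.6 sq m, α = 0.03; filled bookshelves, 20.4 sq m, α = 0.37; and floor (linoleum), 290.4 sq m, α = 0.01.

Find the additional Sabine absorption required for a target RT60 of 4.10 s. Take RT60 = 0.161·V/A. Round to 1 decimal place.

Equivalent absorption area: A₁ = 685*0.04 + 290.4*0.02 + 19.6*0.03 + 20.4*0.37 + 290.4*0.01 = 44.248 sq m.
Target A₂ = 0.161·3078.77/4.10 = 120.898 sabins (V = 3078.77 m³).
Shortfall: 120.898 − 44.248 = 76.7 sabins.

76.7 sabins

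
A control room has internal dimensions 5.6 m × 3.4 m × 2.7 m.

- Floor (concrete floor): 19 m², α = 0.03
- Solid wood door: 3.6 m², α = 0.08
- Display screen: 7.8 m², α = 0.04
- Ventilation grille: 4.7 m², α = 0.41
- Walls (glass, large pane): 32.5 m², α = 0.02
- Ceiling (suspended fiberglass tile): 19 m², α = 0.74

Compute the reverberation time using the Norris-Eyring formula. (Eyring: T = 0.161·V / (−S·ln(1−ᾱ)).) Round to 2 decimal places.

0.42 sec

S = Σ Sᵢ = 86.6 m².
Absorption A = 19·0.03 + 3.6·0.08 + 7.8·0.04 + 4.7·0.41 + 32.5·0.02 + 19·0.74 = 17.807 sabins.
Mean coefficient ᾱ = A/S = 0.2056.
−S·ln(1−ᾱ) = −86.6 × ln(1 − 0.2056) = 19.933.
V = 5.6 × 3.4 × 2.7 = 51.408 m³.
T = 0.161·V/[−S·ln(1−ᾱ)] = 0.161·51.408/19.933 = 0.42 s.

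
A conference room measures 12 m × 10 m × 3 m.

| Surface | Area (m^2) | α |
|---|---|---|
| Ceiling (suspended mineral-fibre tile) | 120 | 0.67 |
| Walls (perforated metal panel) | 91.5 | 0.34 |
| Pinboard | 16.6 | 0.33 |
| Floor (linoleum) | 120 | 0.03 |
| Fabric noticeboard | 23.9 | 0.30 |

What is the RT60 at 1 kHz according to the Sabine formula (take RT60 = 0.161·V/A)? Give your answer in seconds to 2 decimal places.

0.45 seconds

Total absorption A = 120×0.67 + 91.5×0.34 + 16.6×0.33 + 120×0.03 + 23.9×0.30
  = 80.400 + 31.110 + 5.478 + 3.600 + 7.170 = 127.758 m^2 sabins.
V = 12·10·3 = 360 m³.
Sabine: RT60 = 0.161 × 360 / 127.758 = 0.45 s.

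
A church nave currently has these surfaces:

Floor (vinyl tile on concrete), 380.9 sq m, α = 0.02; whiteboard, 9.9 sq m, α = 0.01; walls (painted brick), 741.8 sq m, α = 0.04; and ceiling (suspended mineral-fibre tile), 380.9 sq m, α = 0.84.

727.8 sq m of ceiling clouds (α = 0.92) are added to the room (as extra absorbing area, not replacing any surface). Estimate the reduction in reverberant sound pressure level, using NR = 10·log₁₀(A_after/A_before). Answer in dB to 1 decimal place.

4.6 dB

Summing Sᵢαᵢ: 7.618 + 0.099 + 29.672 + 319.956 → A_before = 357.345 sabins.
Added absorption = 727.8 × 0.92 = 669.576 sabins.
A_after = 357.345 + 669.576 = 1026.921 sabins.
Reduction = 10 log₁₀(A_after/A_before) = 10 log₁₀(2.8738) = 4.6 dB.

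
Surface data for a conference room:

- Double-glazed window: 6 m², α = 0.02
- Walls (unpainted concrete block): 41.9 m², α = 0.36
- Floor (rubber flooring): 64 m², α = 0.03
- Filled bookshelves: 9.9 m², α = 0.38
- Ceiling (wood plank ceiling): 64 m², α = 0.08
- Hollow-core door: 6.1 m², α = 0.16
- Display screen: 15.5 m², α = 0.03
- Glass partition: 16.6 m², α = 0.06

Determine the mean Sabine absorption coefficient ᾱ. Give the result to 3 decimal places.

S = Σ Sᵢ = 6 + 41.9 + 64 + 9.9 + 64 + 6.1 + 15.5 + 16.6 = 224.0 m².
Weighted sum Σ Sα = 28.443.
ᾱ = 28.443 / 224.0 = 0.127.

0.127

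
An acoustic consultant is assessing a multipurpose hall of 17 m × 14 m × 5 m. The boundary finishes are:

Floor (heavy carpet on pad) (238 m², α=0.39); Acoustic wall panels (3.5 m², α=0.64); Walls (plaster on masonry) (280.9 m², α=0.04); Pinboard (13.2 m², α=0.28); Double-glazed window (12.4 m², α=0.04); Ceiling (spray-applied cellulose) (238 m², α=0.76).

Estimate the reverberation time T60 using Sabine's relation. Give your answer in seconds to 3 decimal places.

Total absorption A = 238*0.39 + 3.5*0.64 + 280.9*0.04 + 13.2*0.28 + 12.4*0.04 + 238*0.76
  = 92.820 + 2.240 + 11.236 + 3.696 + 0.496 + 180.880 = 291.368 m² sabins.
V = 17·14·5 = 1190 m³.
Sabine: RT60 = 0.161 × 1190 / 291.368 = 0.658 s.

0.658 seconds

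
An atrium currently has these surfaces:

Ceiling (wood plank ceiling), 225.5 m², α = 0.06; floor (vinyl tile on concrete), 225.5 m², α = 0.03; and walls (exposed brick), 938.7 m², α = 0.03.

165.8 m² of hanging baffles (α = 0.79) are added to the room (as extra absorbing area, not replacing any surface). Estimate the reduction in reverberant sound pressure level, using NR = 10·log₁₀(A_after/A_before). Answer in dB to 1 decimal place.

5.7 dB

Equivalent absorption area: A_before = 225.5*0.06 + 225.5*0.03 + 938.7*0.03 = 48.456 m².
Treatment contributes 165.8·0.79 = 130.982 sabins.
New total A_after = 179.438 sabins.
Reduction = 10 log₁₀(A_after/A_before) = 10 log₁₀(3.7031) = 5.7 dB.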